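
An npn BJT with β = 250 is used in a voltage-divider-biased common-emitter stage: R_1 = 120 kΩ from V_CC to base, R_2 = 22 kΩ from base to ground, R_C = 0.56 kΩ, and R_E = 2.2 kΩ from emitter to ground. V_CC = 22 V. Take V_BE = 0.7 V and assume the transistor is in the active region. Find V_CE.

Thevenize the base divider: V_Th = V_CC·R_2/(R_1+R_2) = 22×22/142 = 3.41 V, R_Th = R_1‖R_2 = 18.6 kΩ.
Base-emitter loop: V_Th = I_B·R_Th + V_BE + (β+1)I_B·R_E, so I_B = (3.41 − 0.7) / (18.6 + 251×2.2) = 0.00475 mA.
I_C = β·I_B = 250×0.00475 = 1.19 mA, and I_E = (β+1)I_B = 1.19 mA.
V_CE = V_CC − I_C·R_C − I_E·R_E = 22 − 1.19×0.56 − 1.19×2.2 = 18.7 V.
V_CE = 18.7 V > 0.2 V confirms active-region operation.

V_CE ≈ 19 V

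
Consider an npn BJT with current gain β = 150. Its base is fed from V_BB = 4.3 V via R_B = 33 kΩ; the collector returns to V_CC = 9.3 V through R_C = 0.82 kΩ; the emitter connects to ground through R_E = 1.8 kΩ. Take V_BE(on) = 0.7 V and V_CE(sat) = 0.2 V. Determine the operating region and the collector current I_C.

Assume active. Base-emitter loop: I_B = (V_BB − V_BE)/(R_B + (β+1)R_E) = (4.3 − 0.7)/(33 + 151×1.8) = 0.0118 mA.
I_C = β·I_B = 150×0.0118 = 1.77 mA.
V_CE = V_CC − I_C·R_C − I_E·R_E = 9.3 − 1.77×0.82 − 1.78×1.8 = 4.64 V > V_CE(sat), so the active-region assumption holds.

active; I_C ≈ 1.8 mA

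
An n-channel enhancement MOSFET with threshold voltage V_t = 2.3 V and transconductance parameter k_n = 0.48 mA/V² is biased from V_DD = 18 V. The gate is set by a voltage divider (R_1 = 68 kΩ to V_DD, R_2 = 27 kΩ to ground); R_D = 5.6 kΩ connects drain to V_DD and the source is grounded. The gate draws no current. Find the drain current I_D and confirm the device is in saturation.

V_G = V_DD·R_2/(R_1+R_2) = 18×27/95 = 5.12 V. With the source grounded, V_GS = V_G = 5.12 V.
Assume saturation: I_D = (k_n/2)(V_GS − V_t)² = (0.48/2)×(5.12 − 2.3)² = 0.24×2.82² = 1.9 mA.
V_DS = V_DD − I_D·R_D = 18 − 1.9×5.6 = 7.34 V.
Saturation requires V_DS ≥ V_GS − V_t = 2.82 V; 7.34 ≥ 2.82 ✓.

I_D ≈ 1.9 mA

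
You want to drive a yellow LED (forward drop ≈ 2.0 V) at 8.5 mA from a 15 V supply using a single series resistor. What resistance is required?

The resistor drops V_S − V_D = 15 − 2.0 = 13 V at 8.5 mA.
R = 13 V / 8.5 mA = 1.53 kΩ.

R ≈ 1.5 kΩ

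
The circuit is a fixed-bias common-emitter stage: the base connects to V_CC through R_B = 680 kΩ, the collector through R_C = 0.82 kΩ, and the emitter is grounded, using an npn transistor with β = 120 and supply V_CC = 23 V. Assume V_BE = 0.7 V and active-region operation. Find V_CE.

V_CE ≈ 20 V

Base loop: V_CC = I_B·R_B + V_BE, so I_B = (23 − 0.7)/680 kΩ = 0.0328 mA.
In the active region I_C = β·I_B = 120 × 0.0328 = 3.94 mA.
Collector loop: V_CE = V_CC − I_C·R_C = 23 − 3.94×0.82 = 19.8 V.
Since V_CE = 19.8 V > V_CE(sat) ≈ 0.2 V, the transistor is in the active region as assumed.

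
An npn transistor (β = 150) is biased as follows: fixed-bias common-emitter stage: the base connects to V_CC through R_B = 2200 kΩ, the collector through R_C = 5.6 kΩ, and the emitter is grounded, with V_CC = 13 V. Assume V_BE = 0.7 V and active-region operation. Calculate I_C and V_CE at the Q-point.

I_C ≈ 0.84 mA, V_CE ≈ 8.3 V

Base loop: V_CC = I_B·R_B + V_BE, so I_B = (13 − 0.7)/2200 kΩ = 0.00559 mA.
In the active region I_C = β·I_B = 150 × 0.00559 = 0.839 mA.
Collector loop: V_CE = V_CC − I_C·R_C = 13 − 0.839×5.6 = 8.3 V.
Since V_CE = 8.3 V > V_CE(sat) ≈ 0.2 V, the transistor is in the active region as assumed.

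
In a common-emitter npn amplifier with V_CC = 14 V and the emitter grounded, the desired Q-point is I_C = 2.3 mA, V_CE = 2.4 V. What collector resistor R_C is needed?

R_C ≈ 5 kΩ

Collector loop: V_CC = I_C·R_C + V_CE.
R_C = (V_CC − V_CE)/I_C = (14 − 2.4)/2.3 = 5.04 kΩ.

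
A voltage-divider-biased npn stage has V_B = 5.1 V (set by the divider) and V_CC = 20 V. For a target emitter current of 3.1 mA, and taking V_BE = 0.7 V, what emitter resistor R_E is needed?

V_E = V_B − V_BE = 5.1 − 0.7 = 4.4 V.
R_E = V_E / I_E = 4.4 / 3.1 = 1.42 kΩ.

R_E ≈ 1.4 kΩ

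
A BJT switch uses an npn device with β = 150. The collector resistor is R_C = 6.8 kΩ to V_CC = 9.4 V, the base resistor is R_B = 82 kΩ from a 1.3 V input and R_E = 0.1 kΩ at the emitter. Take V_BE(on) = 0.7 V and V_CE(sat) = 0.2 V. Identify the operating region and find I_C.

Assume active. Base-emitter loop: I_B = (V_BB − V_BE)/(R_B + (β+1)R_E) = (1.3 − 0.7)/(82 + 151×0.1) = 0.00618 mA.
I_C = β·I_B = 150×0.00618 = 0.927 mA.
V_CE = V_CC − I_C·R_C − I_E·R_E = 9.4 − 0.927×6.8 − 0.933×0.1 = 3 V > V_CE(sat), so the active-region assumption holds.

active; I_C ≈ 0.93 mA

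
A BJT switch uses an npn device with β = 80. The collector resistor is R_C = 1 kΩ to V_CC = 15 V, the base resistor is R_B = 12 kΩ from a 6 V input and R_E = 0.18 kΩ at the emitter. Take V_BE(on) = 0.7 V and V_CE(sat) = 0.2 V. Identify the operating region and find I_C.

Assume active: I_B = (6 − 0.7)/(12 + 81×0.18) = 0.199 mA, I_C = β·I_B = 16 mA.
Then V_CE = 15 − 16×1 − 16.2×0.18 = -3.86 V < 0.2 V — the active assumption fails.
Re-solve with V_CE = 0.2 V. KCL at the emitter: V_E/R_E = (V_BB−0.7−V_E)/R_B + (V_CC−0.2−V_E)/R_C, giving V_E = 2.3 V.
I_C = (V_CC − 0.2 − V_E)/R_C = (14.8 − 2.3)/1 = 12.5 mA.
Check: I_B = (5.3 − 2.3)/12 = 0.25 mA, and β·I_B = 20 mA > I_C, confirming saturation.

saturation; I_C ≈ 13 mA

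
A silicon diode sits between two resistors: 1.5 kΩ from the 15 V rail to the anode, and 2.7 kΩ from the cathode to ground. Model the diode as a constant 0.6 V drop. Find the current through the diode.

The two resistors are in series with the diode, so KVL gives 15 = I·1.5 + 0.6 + I·2.7.
I = (15 − 0.6) / (1.5 + 2.7) kΩ = 14.4 / 4.2 = 3.43 mA.

I ≈ 3.4 mA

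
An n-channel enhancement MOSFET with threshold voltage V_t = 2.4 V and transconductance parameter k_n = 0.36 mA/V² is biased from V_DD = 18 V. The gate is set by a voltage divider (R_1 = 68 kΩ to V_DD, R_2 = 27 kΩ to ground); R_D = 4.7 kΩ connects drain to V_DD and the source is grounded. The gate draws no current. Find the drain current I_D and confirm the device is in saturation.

V_G = V_DD·R_2/(R_1+R_2) = 18×27/95 = 5.12 V. With the source grounded, V_GS = V_G = 5.12 V.
Assume saturation: I_D = (k_n/2)(V_GS − V_t)² = (0.36/2)×(5.12 − 2.4)² = 0.18×2.72² = 1.33 mA.
V_DS = V_DD − I_D·R_D = 18 − 1.33×4.7 = 11.8 V.
Saturation requires V_DS ≥ V_GS − V_t = 2.72 V; 11.8 ≥ 2.72 ✓.

I_D ≈ 1.3 mA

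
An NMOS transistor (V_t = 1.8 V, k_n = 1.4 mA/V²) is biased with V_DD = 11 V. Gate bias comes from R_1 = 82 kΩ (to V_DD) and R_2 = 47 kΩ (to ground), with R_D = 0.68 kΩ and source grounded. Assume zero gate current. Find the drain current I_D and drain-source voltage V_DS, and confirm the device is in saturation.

I_D ≈ 3.4 mA, V_DS ≈ 8.7 V

V_G = V_DD·R_2/(R_1+R_2) = 11×47/129 = 4.01 V. With the source grounded, V_GS = V_G = 4.01 V.
Assume saturation: I_D = (k_n/2)(V_GS − V_t)² = (1.4/2)×(4.01 − 1.8)² = 0.7×2.21² = 3.41 mA.
V_DS = V_DD − I_D·R_D = 11 − 3.41×0.68 = 8.68 V.
Saturation requires V_DS ≥ V_GS − V_t = 2.21 V; 8.68 ≥ 2.21 ✓.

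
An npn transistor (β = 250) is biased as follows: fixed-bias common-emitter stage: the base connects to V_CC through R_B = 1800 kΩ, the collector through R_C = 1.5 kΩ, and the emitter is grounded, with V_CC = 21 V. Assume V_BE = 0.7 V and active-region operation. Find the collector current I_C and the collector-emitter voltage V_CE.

Base loop: V_CC = I_B·R_B + V_BE, so I_B = (21 − 0.7)/1800 kΩ = 0.0113 mA.
In the active region I_C = β·I_B = 250 × 0.0113 = 2.82 mA.
Collector loop: V_CE = V_CC − I_C·R_C = 21 − 2.82×1.5 = 16.8 V.
Since V_CE = 16.8 V > V_CE(sat) ≈ 0.2 V, the transistor is in the active region as assumed.

I_C ≈ 2.8 mA, V_CE ≈ 17 V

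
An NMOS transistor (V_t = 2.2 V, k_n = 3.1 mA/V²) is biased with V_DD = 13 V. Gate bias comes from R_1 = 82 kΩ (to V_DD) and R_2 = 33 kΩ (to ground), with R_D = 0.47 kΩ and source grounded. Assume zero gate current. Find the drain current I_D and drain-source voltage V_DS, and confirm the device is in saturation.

I_D ≈ 3.6 mA, V_DS ≈ 11 V

V_G = V_DD·R_2/(R_1+R_2) = 13×33/115 = 3.73 V. With the source grounded, V_GS = V_G = 3.73 V.
Assume saturation: I_D = (k_n/2)(V_GS − V_t)² = (3.1/2)×(3.73 − 2.2)² = 1.55×1.53² = 3.63 mA.
V_DS = V_DD − I_D·R_D = 13 − 3.63×0.47 = 11.3 V.
Saturation requires V_DS ≥ V_GS − V_t = 1.53 V; 11.3 ≥ 1.53 ✓.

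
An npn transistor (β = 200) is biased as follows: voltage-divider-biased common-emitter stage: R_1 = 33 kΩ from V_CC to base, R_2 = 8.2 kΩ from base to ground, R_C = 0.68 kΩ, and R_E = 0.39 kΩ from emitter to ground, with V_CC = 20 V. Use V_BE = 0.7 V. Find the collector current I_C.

I_C ≈ 7.7 mA

Thevenize the base divider: V_Th = V_CC·R_2/(R_1+R_2) = 20×8.2/41.2 = 3.98 V, R_Th = R_1‖R_2 = 6.57 kΩ.
Base-emitter loop: V_Th = I_B·R_Th + V_BE + (β+1)I_B·R_E, so I_B = (3.98 − 0.7) / (6.57 + 201×0.39) = 0.0386 mA.
I_C = β·I_B = 200×0.0386 = 7.72 mA, and I_E = (β+1)I_B = 7.76 mA.
V_CE = V_CC − I_C·R_C − I_E·R_E = 20 − 7.72×0.68 − 7.76×0.39 = 11.7 V.
V_CE = 11.7 V > 0.2 V confirms active-region operation.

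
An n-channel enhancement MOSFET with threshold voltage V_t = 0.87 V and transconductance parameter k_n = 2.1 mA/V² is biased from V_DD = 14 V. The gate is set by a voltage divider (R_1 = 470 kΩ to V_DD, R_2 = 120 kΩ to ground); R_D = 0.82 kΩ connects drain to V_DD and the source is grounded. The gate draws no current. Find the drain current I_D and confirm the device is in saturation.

I_D ≈ 4.1 mA

V_G = V_DD·R_2/(R_1+R_2) = 14×120/590 = 2.85 V. With the source grounded, V_GS = V_G = 2.85 V.
Assume saturation: I_D = (k_n/2)(V_GS − V_t)² = (2.1/2)×(2.85 − 0.87)² = 1.05×1.98² = 4.11 mA.
V_DS = V_DD − I_D·R_D = 14 − 4.11×0.82 = 10.6 V.
Saturation requires V_DS ≥ V_GS − V_t = 1.98 V; 10.6 ≥ 1.98 ✓.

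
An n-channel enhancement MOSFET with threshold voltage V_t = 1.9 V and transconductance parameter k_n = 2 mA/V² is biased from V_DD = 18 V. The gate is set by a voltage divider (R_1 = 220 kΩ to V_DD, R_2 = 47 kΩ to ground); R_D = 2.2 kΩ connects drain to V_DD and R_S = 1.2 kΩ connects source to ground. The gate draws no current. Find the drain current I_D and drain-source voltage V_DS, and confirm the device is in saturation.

I_D ≈ 0.48 mA, V_DS ≈ 16 V

V_G = V_DD·R_2/(R_1+R_2) = 18×47/267 = 3.17 V.
Assume saturation: I_D = (k_n/2)(V_GS − V_t)² with V_GS = V_G − I_D·R_S = 3.17 − 1.2·I_D.
Substituting gives 1.44·I_D² − 4.04·I_D + 1.61 = 0, with roots I_D = 0.48 or 2.33 mA.
The root I_D = 2.33 mA gives V_GS = 0.374 V ≤ V_t, so take I_D = 0.48 mA.
Then V_GS = 2.59 V and V_DS = V_DD − I_D(R_D+R_S) = 18 − 0.48×3.4 = 16.4 V.
Saturation requires V_DS ≥ V_GS − V_t = 0.693 V; 16.4 ≥ 0.693 ✓.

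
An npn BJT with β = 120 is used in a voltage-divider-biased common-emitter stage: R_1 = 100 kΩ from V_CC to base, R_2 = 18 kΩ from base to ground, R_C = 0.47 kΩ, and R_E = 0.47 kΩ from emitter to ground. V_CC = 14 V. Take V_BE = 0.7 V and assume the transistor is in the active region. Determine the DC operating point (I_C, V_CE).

Thevenize the base divider: V_Th = V_CC·R_2/(R_1+R_2) = 14×18/118 = 2.14 V, R_Th = R_1‖R_2 = 15.3 kΩ.
Base-emitter loop: V_Th = I_B·R_Th + V_BE + (β+1)I_B·R_E, so I_B = (2.14 − 0.7) / (15.3 + 121×0.47) = 0.0199 mA.
I_C = β·I_B = 120×0.0199 = 2.39 mA, and I_E = (β+1)I_B = 2.41 mA.
V_CE = V_CC − I_C·R_C − I_E·R_E = 14 − 2.39×0.47 − 2.41×0.47 = 11.7 V.
V_CE = 11.7 V > 0.2 V confirms active-region operation.

I_C ≈ 2.4 mA, V_CE ≈ 12 V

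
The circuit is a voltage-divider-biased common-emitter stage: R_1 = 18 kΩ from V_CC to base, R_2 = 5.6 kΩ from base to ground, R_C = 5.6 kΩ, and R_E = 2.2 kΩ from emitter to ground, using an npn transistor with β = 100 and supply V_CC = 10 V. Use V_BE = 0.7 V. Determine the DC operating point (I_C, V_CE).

I_C ≈ 0.74 mA, V_CE ≈ 4.2 V

Thevenize the base divider: V_Th = V_CC·R_2/(R_1+R_2) = 10×5.6/23.6 = 2.37 V, R_Th = R_1‖R_2 = 4.27 kΩ.
Base-emitter loop: V_Th = I_B·R_Th + V_BE + (β+1)I_B·R_E, so I_B = (2.37 − 0.7) / (4.27 + 101×2.2) = 0.00739 mA.
I_C = β·I_B = 100×0.00739 = 0.739 mA, and I_E = (β+1)I_B = 0.746 mA.
V_CE = V_CC − I_C·R_C − I_E·R_E = 10 − 0.739×5.6 − 0.746×2.2 = 4.22 V.
V_CE = 4.22 V > 0.2 V confirms active-region operation.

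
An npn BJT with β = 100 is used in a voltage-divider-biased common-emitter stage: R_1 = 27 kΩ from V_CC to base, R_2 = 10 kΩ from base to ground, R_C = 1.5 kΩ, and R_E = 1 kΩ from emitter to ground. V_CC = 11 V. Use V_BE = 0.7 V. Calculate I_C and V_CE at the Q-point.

Thevenize the base divider: V_Th = V_CC·R_2/(R_1+R_2) = 11×10/37 = 2.97 V, R_Th = R_1‖R_2 = 7.3 kΩ.
Base-emitter loop: V_Th = I_B·R_Th + V_BE + (β+1)I_B·R_E, so I_B = (2.97 − 0.7) / (7.3 + 101×1) = 0.021 mA.
I_C = β·I_B = 100×0.021 = 2.1 mA, and I_E = (β+1)I_B = 2.12 mA.
V_CE = V_CC − I_C·R_C − I_E·R_E = 11 − 2.1×1.5 − 2.12×1 = 5.73 V.
V_CE = 5.73 V > 0.2 V confirms active-region operation.

I_C ≈ 2.1 mA, V_CE ≈ 5.7 V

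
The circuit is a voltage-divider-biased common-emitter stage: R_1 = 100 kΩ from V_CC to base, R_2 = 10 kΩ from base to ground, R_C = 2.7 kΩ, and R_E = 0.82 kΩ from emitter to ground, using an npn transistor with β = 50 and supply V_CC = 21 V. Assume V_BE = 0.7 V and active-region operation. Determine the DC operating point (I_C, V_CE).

I_C ≈ 1.2 mA, V_CE ≈ 17 V

Thevenize the base divider: V_Th = V_CC·R_2/(R_1+R_2) = 21×10/110 = 1.91 V, R_Th = R_1‖R_2 = 9.09 kΩ.
Base-emitter loop: V_Th = I_B·R_Th + V_BE + (β+1)I_B·R_E, so I_B = (1.91 − 0.7) / (9.09 + 51×0.82) = 0.0237 mA.
I_C = β·I_B = 50×0.0237 = 1.19 mA, and I_E = (β+1)I_B = 1.21 mA.
V_CE = V_CC − I_C·R_C − I_E·R_E = 21 − 1.19×2.7 − 1.21×0.82 = 16.8 V.
V_CE = 16.8 V > 0.2 V confirms active-region operation.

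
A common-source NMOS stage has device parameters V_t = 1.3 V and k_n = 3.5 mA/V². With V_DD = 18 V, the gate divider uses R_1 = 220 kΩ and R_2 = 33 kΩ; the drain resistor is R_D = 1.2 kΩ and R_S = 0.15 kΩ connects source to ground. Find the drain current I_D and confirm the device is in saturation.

V_G = V_DD·R_2/(R_1+R_2) = 18×33/253 = 2.35 V.
Assume saturation: I_D = (k_n/2)(V_GS − V_t)² with V_GS = V_G − I_D·R_S = 2.35 − 0.15·I_D.
Substituting gives 0.0394·I_D² − 1.55·I_D + 1.92 = 0, with roots I_D = 1.28 or 38.1 mA.
The root I_D = 38.1 mA gives V_GS = -3.37 V ≤ V_t, so take I_D = 1.28 mA.
Then V_GS = 2.16 V and V_DS = V_DD − I_D(R_D+R_S) = 18 − 1.28×1.35 = 16.3 V.
Saturation requires V_DS ≥ V_GS − V_t = 0.856 V; 16.3 ≥ 0.856 ✓.

I_D ≈ 1.3 mA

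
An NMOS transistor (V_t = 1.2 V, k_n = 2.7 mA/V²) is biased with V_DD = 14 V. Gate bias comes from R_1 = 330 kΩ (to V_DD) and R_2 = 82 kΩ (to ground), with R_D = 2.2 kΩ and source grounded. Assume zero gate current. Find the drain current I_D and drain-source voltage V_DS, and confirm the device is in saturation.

V_G = V_DD·R_2/(R_1+R_2) = 14×82/412 = 2.79 V. With the source grounded, V_GS = V_G = 2.79 V.
Assume saturation: I_D = (k_n/2)(V_GS − V_t)² = (2.7/2)×(2.79 − 1.2)² = 1.35×1.59² = 3.4 mA.
V_DS = V_DD − I_D·R_D = 14 − 3.4×2.2 = 6.53 V.
Saturation requires V_DS ≥ V_GS − V_t = 1.59 V; 6.53 ≥ 1.59 ✓.

I_D ≈ 3.4 mA, V_DS ≈ 6.5 V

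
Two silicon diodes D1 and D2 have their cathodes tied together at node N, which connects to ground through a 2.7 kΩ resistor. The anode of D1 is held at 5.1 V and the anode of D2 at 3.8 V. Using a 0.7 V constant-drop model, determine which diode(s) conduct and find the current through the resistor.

Only D1 conducts; I_R ≈ 1.6 mA

Assume both conduct. Then node N would need to be at both 5.1−0.7 = 4.4 V and 3.8−0.7 = 3.1 V, which is impossible.
Assume only D1 conducts: V_N = 5.1 − 0.7 = 4.4 V, so I_R = 4.4/2.7 = 1.63 mA.
Check D2: its anode-to-cathode voltage is 3.8 − 4.4 = -0.6 V < 0.7 V, so it is off. The assumption is consistent.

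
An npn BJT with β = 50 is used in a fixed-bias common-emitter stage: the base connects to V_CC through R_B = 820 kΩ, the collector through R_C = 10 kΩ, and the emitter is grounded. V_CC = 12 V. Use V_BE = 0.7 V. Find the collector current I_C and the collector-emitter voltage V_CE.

Base loop: V_CC = I_B·R_B + V_BE, so I_B = (12 − 0.7)/820 kΩ = 0.0138 mA.
In the active region I_C = β·I_B = 50 × 0.0138 = 0.689 mA.
Collector loop: V_CE = V_CC − I_C·R_C = 12 − 0.689×10 = 5.11 V.
Since V_CE = 5.11 V > V_CE(sat) ≈ 0.2 V, the transistor is in the active region as assumed.

I_C ≈ 0.69 mA, V_CE ≈ 5.1 V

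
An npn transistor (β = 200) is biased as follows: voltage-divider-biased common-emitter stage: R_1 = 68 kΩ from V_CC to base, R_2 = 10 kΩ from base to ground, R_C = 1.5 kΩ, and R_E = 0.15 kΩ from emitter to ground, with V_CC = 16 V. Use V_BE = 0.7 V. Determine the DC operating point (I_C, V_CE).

Thevenize the base divider: V_Th = V_CC·R_2/(R_1+R_2) = 16×10/78 = 2.05 V, R_Th = R_1‖R_2 = 8.72 kΩ.
Base-emitter loop: V_Th = I_B·R_Th + V_BE + (β+1)I_B·R_E, so I_B = (2.05 − 0.7) / (8.72 + 201×0.15) = 0.0348 mA.
I_C = β·I_B = 200×0.0348 = 6.95 mA, and I_E = (β+1)I_B = 6.99 mA.
V_CE = V_CC − I_C·R_C − I_E·R_E = 16 − 6.95×1.5 − 6.99×0.15 = 4.52 V.
V_CE = 4.52 V > 0.2 V confirms active-region operation.

I_C ≈ 7 mA, V_CE ≈ 4.5 V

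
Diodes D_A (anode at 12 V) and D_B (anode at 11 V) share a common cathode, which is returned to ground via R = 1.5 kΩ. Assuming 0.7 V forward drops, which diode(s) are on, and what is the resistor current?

Assume both conduct. Then node N would need to be at both 12−0.7 = 11.3 V and 11−0.7 = 10.3 V, which is impossible.
Assume only D_A conducts: V_N = 12 − 0.7 = 11.3 V, so I_R = 11.3/1.5 = 7.53 mA.
Check D_B: its anode-to-cathode voltage is 11 − 11.3 = -0.3 V < 0.7 V, so it is off. The assumption is consistent.

Only D_A conducts; I_R ≈ 7.5 mA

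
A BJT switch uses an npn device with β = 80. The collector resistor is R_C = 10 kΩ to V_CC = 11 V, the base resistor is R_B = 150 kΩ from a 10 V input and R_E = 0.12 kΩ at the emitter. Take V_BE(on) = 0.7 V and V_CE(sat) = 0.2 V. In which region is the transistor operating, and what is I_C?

Assume active: I_B = (10 − 0.7)/(150 + 81×0.12) = 0.0582 mA, I_C = β·I_B = 4.66 mA.
Then V_CE = 11 − 4.66×10 − 4.72×0.12 = -36.1 V < 0.2 V — the active assumption fails.
Re-solve with V_CE = 0.2 V. KCL at the emitter: V_E/R_E = (V_BB−0.7−V_E)/R_B + (V_CC−0.2−V_E)/R_C, giving V_E = 0.135 V.
I_C = (V_CC − 0.2 − V_E)/R_C = (10.8 − 0.135)/10 = 1.07 mA.
Check: I_B = (9.3 − 0.135)/150 = 0.0611 mA, and β·I_B = 4.89 mA > I_C, confirming saturation.

saturation; I_C ≈ 1.1 mA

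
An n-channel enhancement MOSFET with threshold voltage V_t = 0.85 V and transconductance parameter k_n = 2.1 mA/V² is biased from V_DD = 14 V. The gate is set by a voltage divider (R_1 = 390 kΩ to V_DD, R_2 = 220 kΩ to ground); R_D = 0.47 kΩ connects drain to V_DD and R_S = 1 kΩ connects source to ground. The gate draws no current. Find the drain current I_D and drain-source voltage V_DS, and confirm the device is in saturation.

V_G = V_DD·R_2/(R_1+R_2) = 14×220/610 = 5.05 V.
Assume saturation: I_D = (k_n/2)(V_GS − V_t)² with V_GS = V_G − I_D·R_S = 5.05 − 1·I_D.
Substituting gives 1.05·I_D² − 9.82·I_D + 18.5 = 0, with roots I_D = 2.62 or 6.73 mA.
The root I_D = 6.73 mA gives V_GS = -1.68 V ≤ V_t, so take I_D = 2.62 mA.
Then V_GS = 2.43 V and V_DS = V_DD − I_D(R_D+R_S) = 14 − 2.62×1.47 = 10.1 V.
Saturation requires V_DS ≥ V_GS − V_t = 1.58 V; 10.1 ≥ 1.58 ✓.

I_D ≈ 2.6 mA, V_DS ≈ 10 V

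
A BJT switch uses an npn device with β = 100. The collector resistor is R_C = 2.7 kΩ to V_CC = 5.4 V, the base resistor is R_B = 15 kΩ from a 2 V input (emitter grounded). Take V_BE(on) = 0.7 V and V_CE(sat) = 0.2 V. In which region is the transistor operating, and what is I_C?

Assume active: I_B = (2 − 0.7)/15 = 0.0867 mA, giving I_C = β·I_B = 8.67 mA.
But then V_CE = 5.4 − 8.67×2.7 = -18 V < V_CE(sat) = 0.2 V — impossible in the active region.
So the transistor is saturated. With V_CE = 0.2 V, I_C = (V_CC − 0.2)/R_C = 5.2/2.7 = 1.93 mA.
Check: β·I_B = 8.67 mA > I_C = 1.93 mA, confirming saturation.

saturation; I_C ≈ 1.9 mA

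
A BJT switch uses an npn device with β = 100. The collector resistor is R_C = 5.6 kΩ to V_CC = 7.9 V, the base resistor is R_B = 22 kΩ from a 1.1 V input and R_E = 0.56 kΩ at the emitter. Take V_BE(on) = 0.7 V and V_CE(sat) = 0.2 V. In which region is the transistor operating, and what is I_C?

Assume active. Base-emitter loop: I_B = (V_BB − V_BE)/(R_B + (β+1)R_E) = (1.1 − 0.7)/(22 + 101×0.56) = 0.00509 mA.
I_C = β·I_B = 100×0.00509 = 0.509 mA.
V_CE = V_CC − I_C·R_C − I_E·R_E = 7.9 − 0.509×5.6 − 0.514×0.56 = 4.76 V > V_CE(sat), so the active-region assumption holds.

active; I_C ≈ 0.51 mA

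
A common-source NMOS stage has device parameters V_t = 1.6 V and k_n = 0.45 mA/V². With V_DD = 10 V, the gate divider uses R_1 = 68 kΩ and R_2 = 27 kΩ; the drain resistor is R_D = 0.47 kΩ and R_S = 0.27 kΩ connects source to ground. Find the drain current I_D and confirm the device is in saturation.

V_G = V_DD·R_2/(R_1+R_2) = 10×27/95 = 2.84 V.
Assume saturation: I_D = (k_n/2)(V_GS − V_t)² with V_GS = V_G − I_D·R_S = 2.84 − 0.27·I_D.
Substituting gives 0.0164·I_D² − 1.15·I_D + 0.347 = 0, with roots I_D = 0.303 or 69.9 mA.
The root I_D = 69.9 mA gives V_GS = -16 V ≤ V_t, so take I_D = 0.303 mA.
Then V_GS = 2.76 V and V_DS = V_DD − I_D(R_D+R_S) = 10 − 0.303×0.74 = 9.78 V.
Saturation requires V_DS ≥ V_GS − V_t = 1.16 V; 9.78 ≥ 1.16 ✓.

I_D ≈ 0.3 mA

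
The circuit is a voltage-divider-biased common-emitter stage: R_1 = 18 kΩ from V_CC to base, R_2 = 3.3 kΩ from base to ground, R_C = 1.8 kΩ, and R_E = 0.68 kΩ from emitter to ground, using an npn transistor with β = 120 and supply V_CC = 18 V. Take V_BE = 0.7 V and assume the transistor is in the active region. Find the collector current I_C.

I_C ≈ 2.9 mA

Thevenize the base divider: V_Th = V_CC·R_2/(R_1+R_2) = 18×3.3/21.3 = 2.79 V, R_Th = R_1‖R_2 = 2.79 kΩ.
Base-emitter loop: V_Th = I_B·R_Th + V_BE + (β+1)I_B·R_E, so I_B = (2.79 − 0.7) / (2.79 + 121×0.68) = 0.0246 mA.
I_C = β·I_B = 120×0.0246 = 2.95 mA, and I_E = (β+1)I_B = 2.97 mA.
V_CE = V_CC − I_C·R_C − I_E·R_E = 18 − 2.95×1.8 − 2.97×0.68 = 10.7 V.
V_CE = 10.7 V > 0.2 V confirms active-region operation.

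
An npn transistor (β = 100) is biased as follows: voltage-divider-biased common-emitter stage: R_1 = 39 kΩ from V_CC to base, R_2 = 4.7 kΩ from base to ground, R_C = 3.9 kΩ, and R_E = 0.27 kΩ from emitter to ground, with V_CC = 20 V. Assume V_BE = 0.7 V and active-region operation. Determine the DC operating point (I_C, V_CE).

Thevenize the base divider: V_Th = V_CC·R_2/(R_1+R_2) = 20×4.7/43.7 = 2.15 V, R_Th = R_1‖R_2 = 4.19 kΩ.
Base-emitter loop: V_Th = I_B·R_Th + V_BE + (β+1)I_B·R_E, so I_B = (2.15 − 0.7) / (4.19 + 101×0.27) = 0.0461 mA.
I_C = β·I_B = 100×0.0461 = 4.61 mA, and I_E = (β+1)I_B = 4.66 mA.
V_CE = V_CC − I_C·R_C − I_E·R_E = 20 − 4.61×3.9 − 4.66×0.27 = 0.757 V.
V_CE = 0.757 V > 0.2 V confirms active-region operation.

I_C ≈ 4.6 mA, V_CE ≈ 0.76 V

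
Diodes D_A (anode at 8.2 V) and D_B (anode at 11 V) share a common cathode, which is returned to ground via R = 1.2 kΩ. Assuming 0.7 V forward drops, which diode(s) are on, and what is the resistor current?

Only D_B conducts; I_R ≈ 8.6 mA

Assume both conduct. Then node N would need to be at both 8.2−0.7 = 7.5 V and 11−0.7 = 10.3 V, which is impossible.
Assume only D_B conducts: V_N = 11 − 0.7 = 10.3 V, so I_R = 10.3/1.2 = 8.58 mA.
Check D_A: its anode-to-cathode voltage is 8.2 − 10.3 = -2.1 V < 0.7 V, so it is off. The assumption is consistent.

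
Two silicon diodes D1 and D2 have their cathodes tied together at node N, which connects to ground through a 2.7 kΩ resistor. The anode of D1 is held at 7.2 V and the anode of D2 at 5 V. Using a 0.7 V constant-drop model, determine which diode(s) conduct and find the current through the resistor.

Assume both conduct. Then node N would need to be at both 7.2−0.7 = 6.5 V and 5−0.7 = 4.3 V, which is impossible.
Assume only D1 conducts: V_N = 7.2 − 0.7 = 6.5 V, so I_R = 6.5/2.7 = 2.41 mA.
Check D2: its anode-to-cathode voltage is 5 − 6.5 = -1.5 V < 0.7 V, so it is off. The assumption is consistent.

Only D1 conducts; I_R ≈ 2.4 mA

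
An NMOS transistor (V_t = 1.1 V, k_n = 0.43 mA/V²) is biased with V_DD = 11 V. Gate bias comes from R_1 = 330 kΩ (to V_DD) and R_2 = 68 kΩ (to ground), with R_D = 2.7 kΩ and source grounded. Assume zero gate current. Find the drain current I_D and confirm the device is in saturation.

V_G = V_DD·R_2/(R_1+R_2) = 11×68/398 = 1.88 V. With the source grounded, V_GS = V_G = 1.88 V.
Assume saturation: I_D = (k_n/2)(V_GS − V_t)² = (0.43/2)×(1.88 − 1.1)² = 0.215×0.779² = 0.131 mA.
V_DS = V_DD − I_D·R_D = 11 − 0.131×2.7 = 10.6 V.
Saturation requires V_DS ≥ V_GS − V_t = 0.779 V; 10.6 ≥ 0.779 ✓.

I_D ≈ 0.13 mA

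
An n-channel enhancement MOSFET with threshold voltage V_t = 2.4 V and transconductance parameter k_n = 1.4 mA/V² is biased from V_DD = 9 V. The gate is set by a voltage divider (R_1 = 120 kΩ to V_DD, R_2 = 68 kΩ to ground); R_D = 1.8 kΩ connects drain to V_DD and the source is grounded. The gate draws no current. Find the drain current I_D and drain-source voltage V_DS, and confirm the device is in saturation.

V_G = V_DD·R_2/(R_1+R_2) = 9×68/188 = 3.26 V. With the source grounded, V_GS = V_G = 3.26 V.
Assume saturation: I_D = (k_n/2)(V_GS − V_t)² = (1.4/2)×(3.26 − 2.4)² = 0.7×0.855² = 0.512 mA.
V_DS = V_DD − I_D·R_D = 9 − 0.512×1.8 = 8.08 V.
Saturation requires V_DS ≥ V_GS − V_t = 0.855 V; 8.08 ≥ 0.855 ✓.

I_D ≈ 0.51 mA, V_DS ≈ 8.1 V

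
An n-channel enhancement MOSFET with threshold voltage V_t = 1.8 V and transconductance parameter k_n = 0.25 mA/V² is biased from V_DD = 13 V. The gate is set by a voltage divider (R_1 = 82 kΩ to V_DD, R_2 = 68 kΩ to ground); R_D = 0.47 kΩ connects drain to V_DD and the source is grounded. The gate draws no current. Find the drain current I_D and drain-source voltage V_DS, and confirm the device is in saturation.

I_D ≈ 2.1 mA, V_DS ≈ 12 V

V_G = V_DD·R_2/(R_1+R_2) = 13×68/150 = 5.89 V. With the source grounded, V_GS = V_G = 5.89 V.
Assume saturation: I_D = (k_n/2)(V_GS − V_t)² = (0.25/2)×(5.89 − 1.8)² = 0.125×4.09² = 2.09 mA.
V_DS = V_DD − I_D·R_D = 13 − 2.09×0.47 = 12 V.
Saturation requires V_DS ≥ V_GS − V_t = 4.09 V; 12 ≥ 4.09 ✓.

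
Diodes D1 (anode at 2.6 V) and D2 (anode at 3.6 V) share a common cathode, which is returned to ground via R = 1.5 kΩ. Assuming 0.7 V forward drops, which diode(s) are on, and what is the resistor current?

Assume both conduct. Then node N would need to be at both 2.6−0.7 = 1.9 V and 3.6−0.7 = 2.9 V, which is impossible.
Assume only D2 conducts: V_N = 3.6 − 0.7 = 2.9 V, so I_R = 2.9/1.5 = 1.93 mA.
Check D1: its anode-to-cathode voltage is 2.6 − 2.9 = -0.3 V < 0.7 V, so it is off. The assumption is consistent.

Only D2 conducts; I_R ≈ 1.9 mA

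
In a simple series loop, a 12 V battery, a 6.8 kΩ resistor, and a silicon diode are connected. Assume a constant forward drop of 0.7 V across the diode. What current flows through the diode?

I ≈ 1.7 mA

KVL around the loop: 12 = V_D + I·R = 0.7 + I × 6.8 kΩ.
So I = (12 − 0.7) / 6.8 kΩ = 11.3 / 6.8 = 1.66 mA.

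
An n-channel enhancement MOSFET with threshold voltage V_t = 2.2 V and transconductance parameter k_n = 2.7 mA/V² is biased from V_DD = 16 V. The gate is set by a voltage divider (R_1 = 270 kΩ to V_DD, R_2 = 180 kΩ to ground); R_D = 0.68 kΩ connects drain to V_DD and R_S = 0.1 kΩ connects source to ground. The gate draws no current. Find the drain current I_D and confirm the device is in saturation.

V_G = V_DD·R_2/(R_1+R_2) = 16×180/450 = 6.4 V.
Assume saturation: I_D = (k_n/2)(V_GS − V_t)² with V_GS = V_G − I_D·R_S = 6.4 − 0.1·I_D.
Substituting gives 0.0135·I_D² − 2.13·I_D + 23.8 = 0, with roots I_D = 12.1 or 146 mA.
The root I_D = 146 mA gives V_GS = -8.2 V ≤ V_t, so take I_D = 12.1 mA.
Then V_GS = 5.19 V and V_DS = V_DD − I_D(R_D+R_S) = 16 − 12.1×0.78 = 6.58 V.
Saturation requires V_DS ≥ V_GS − V_t = 2.99 V; 6.58 ≥ 2.99 ✓.

I_D ≈ 12 mA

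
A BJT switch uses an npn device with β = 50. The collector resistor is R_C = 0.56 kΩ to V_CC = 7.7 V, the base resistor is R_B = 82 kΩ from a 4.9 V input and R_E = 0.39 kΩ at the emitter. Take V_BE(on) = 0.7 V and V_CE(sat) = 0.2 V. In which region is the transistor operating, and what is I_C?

active; I_C ≈ 2.1 mA

Assume active. Base-emitter loop: I_B = (V_BB − V_BE)/(R_B + (β+1)R_E) = (4.9 − 0.7)/(82 + 51×0.39) = 0.0412 mA.
I_C = β·I_B = 50×0.0412 = 2.06 mA.
V_CE = V_CC − I_C·R_C − I_E·R_E = 7.7 − 2.06×0.56 − 2.1×0.39 = 5.73 V > V_CE(sat), so the active-region assumption holds.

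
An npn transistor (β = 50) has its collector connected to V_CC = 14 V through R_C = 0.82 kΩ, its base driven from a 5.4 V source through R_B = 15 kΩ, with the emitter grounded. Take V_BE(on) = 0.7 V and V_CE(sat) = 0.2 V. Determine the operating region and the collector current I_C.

Assume active. Base-emitter loop: I_B = (V_BB − V_BE)/R_B = (5.4 − 0.7)/15 = 0.313 mA.
I_C = β·I_B = 50×0.313 = 15.7 mA.
V_CE = V_CC − I_C·R_C = 14 − 15.7×0.82 = 1.15 V > V_CE(sat), so the active-region assumption holds.

active; I_C ≈ 16 mA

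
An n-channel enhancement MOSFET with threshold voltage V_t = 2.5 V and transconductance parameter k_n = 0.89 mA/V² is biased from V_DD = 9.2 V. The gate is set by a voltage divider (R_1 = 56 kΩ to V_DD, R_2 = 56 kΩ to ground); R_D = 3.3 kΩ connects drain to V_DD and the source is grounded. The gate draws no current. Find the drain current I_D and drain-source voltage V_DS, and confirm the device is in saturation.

I_D ≈ 2 mA, V_DS ≈ 2.7 V

V_G = V_DD·R_2/(R_1+R_2) = 9.2×56/112 = 4.6 V. With the source grounded, V_GS = V_G = 4.6 V.
Assume saturation: I_D = (k_n/2)(V_GS − V_t)² = (0.89/2)×(4.6 − 2.5)² = 0.445×2.1² = 1.96 mA.
V_DS = V_DD − I_D·R_D = 9.2 − 1.96×3.3 = 2.72 V.
Saturation requires V_DS ≥ V_GS − V_t = 2.1 V; 2.72 ≥ 2.1 ✓.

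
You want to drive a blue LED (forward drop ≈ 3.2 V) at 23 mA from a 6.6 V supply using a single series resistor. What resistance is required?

R ≈ 0.15 kΩ

The resistor drops V_S − V_D = 6.6 − 3.2 = 3.4 V at 23 mA.
R = 3.4 V / 23 mA = 0.148 kΩ.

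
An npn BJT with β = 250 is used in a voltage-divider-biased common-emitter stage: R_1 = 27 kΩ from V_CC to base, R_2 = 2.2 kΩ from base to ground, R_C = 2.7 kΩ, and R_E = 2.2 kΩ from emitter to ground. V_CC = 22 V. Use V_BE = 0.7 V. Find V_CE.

Thevenize the base divider: V_Th = V_CC·R_2/(R_1+R_2) = 22×2.2/29.2 = 1.66 V, R_Th = R_1‖R_2 = 2.03 kΩ.
Base-emitter loop: V_Th = I_B·R_Th + V_BE + (β+1)I_B·R_E, so I_B = (1.66 − 0.7) / (2.03 + 251×2.2) = 0.00173 mA.
I_C = β·I_B = 250×0.00173 = 0.432 mA, and I_E = (β+1)I_B = 0.434 mA.
V_CE = V_CC − I_C·R_C − I_E·R_E = 22 − 0.432×2.7 − 0.434×2.2 = 19.9 V.
V_CE = 19.9 V > 0.2 V confirms active-region operation.

V_CE ≈ 20 V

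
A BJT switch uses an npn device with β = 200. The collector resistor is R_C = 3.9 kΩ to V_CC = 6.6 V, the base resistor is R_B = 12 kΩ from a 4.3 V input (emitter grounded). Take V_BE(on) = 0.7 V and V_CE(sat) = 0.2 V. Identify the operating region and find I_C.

Assume active: I_B = (4.3 − 0.7)/12 = 0.3 mA, giving I_C = β·I_B = 60 mA.
But then V_CE = 6.6 − 60×3.9 = -227 V < V_CE(sat) = 0.2 V — impossible in the active region.
So the transistor is saturated. With V_CE = 0.2 V, I_C = (V_CC − 0.2)/R_C = 6.4/3.9 = 1.64 mA.
Check: β·I_B = 60 mA > I_C = 1.64 mA, confirming saturation.

saturation; I_C ≈ 1.6 mA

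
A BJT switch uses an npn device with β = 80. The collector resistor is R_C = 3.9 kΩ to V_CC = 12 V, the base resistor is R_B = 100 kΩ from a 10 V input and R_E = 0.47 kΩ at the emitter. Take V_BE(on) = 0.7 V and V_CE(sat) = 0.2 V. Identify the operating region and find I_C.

Assume active: I_B = (10 − 0.7)/(100 + 81×0.47) = 0.0674 mA, I_C = β·I_B = 5.39 mA.
Then V_CE = 12 − 5.39×3.9 − 5.46×0.47 = -11.6 V < 0.2 V — the active assumption fails.
Re-solve with V_CE = 0.2 V. KCL at the emitter: V_E/R_E = (V_BB−0.7−V_E)/R_B + (V_CC−0.2−V_E)/R_C, giving V_E = 1.3 V.
I_C = (V_CC − 0.2 − V_E)/R_C = (11.8 − 1.3)/3.9 = 2.69 mA.
Check: I_B = (9.3 − 1.3)/100 = 0.08 mA, and β·I_B = 6.4 mA > I_C, confirming saturation.

saturation; I_C ≈ 2.7 mA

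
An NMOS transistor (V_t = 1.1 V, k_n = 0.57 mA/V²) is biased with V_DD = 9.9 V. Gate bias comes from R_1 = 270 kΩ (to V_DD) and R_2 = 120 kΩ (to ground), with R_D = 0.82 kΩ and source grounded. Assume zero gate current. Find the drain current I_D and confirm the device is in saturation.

V_G = V_DD·R_2/(R_1+R_2) = 9.9×120/390 = 3.05 V. With the source grounded, V_GS = V_G = 3.05 V.
Assume saturation: I_D = (k_n/2)(V_GS − V_t)² = (0.57/2)×(3.05 − 1.1)² = 0.285×1.95² = 1.08 mA.
V_DS = V_DD − I_D·R_D = 9.9 − 1.08×0.82 = 9.01 V.
Saturation requires V_DS ≥ V_GS − V_t = 1.95 V; 9.01 ≥ 1.95 ✓.

I_D ≈ 1.1 mA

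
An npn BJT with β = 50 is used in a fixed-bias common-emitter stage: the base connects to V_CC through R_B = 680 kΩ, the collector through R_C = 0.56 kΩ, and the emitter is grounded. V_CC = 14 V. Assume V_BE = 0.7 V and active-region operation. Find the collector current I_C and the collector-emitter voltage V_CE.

Base loop: V_CC = I_B·R_B + V_BE, so I_B = (14 − 0.7)/680 kΩ = 0.0196 mA.
In the active region I_C = β·I_B = 50 × 0.0196 = 0.978 mA.
Collector loop: V_CE = V_CC − I_C·R_C = 14 − 0.978×0.56 = 13.5 V.
Since V_CE = 13.5 V > V_CE(sat) ≈ 0.2 V, the transistor is in the active region as assumed.

I_C ≈ 0.98 mA, V_CE ≈ 13 V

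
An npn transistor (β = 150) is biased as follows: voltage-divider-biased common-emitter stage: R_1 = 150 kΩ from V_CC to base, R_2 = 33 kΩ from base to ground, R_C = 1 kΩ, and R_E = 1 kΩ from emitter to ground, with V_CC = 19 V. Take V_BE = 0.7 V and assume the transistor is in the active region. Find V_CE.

V_CE ≈ 14 V

Thevenize the base divider: V_Th = V_CC·R_2/(R_1+R_2) = 19×33/183 = 3.43 V, R_Th = R_1‖R_2 = 27 kΩ.
Base-emitter loop: V_Th = I_B·R_Th + V_BE + (β+1)I_B·R_E, so I_B = (3.43 − 0.7) / (27 + 151×1) = 0.0153 mA.
I_C = β·I_B = 150×0.0153 = 2.3 mA, and I_E = (β+1)I_B = 2.31 mA.
V_CE = V_CC − I_C·R_C − I_E·R_E = 19 − 2.3×1 − 2.31×1 = 14.4 V.
V_CE = 14.4 V > 0.2 V confirms active-region operation.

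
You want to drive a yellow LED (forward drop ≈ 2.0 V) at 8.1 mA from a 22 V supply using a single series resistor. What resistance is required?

R ≈ 2.5 kΩ

The resistor drops V_S − V_D = 22 − 2.0 = 20 V at 8.1 mA.
R = 20 V / 8.1 mA = 2.47 kΩ.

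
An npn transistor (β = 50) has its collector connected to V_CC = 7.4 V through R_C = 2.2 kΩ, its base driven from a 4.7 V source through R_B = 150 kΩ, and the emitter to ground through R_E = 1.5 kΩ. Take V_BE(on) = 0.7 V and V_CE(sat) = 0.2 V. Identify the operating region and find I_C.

active; I_C ≈ 0.88 mA

Assume active. Base-emitter loop: I_B = (V_BB − V_BE)/(R_B + (β+1)R_E) = (4.7 − 0.7)/(150 + 51×1.5) = 0.0177 mA.
I_C = β·I_B = 50×0.0177 = 0.883 mA.
V_CE = V_CC − I_C·R_C − I_E·R_E = 7.4 − 0.883×2.2 − 0.901×1.5 = 4.11 V > V_CE(sat), so the active-region assumption holds.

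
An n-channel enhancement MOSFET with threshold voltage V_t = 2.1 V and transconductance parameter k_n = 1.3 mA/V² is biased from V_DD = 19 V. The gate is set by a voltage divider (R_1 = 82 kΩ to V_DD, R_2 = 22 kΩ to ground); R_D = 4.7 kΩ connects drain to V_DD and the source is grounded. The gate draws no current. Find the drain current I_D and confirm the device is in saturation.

I_D ≈ 2.4 mA

V_G = V_DD·R_2/(R_1+R_2) = 19×22/104 = 4.02 V. With the source grounded, V_GS = V_G = 4.02 V.
Assume saturation: I_D = (k_n/2)(V_GS − V_t)² = (1.3/2)×(4.02 − 2.1)² = 0.65×1.92² = 2.39 mA.
V_DS = V_DD − I_D·R_D = 19 − 2.39×4.7 = 7.75 V.
Saturation requires V_DS ≥ V_GS − V_t = 1.92 V; 7.75 ≥ 1.92 ✓.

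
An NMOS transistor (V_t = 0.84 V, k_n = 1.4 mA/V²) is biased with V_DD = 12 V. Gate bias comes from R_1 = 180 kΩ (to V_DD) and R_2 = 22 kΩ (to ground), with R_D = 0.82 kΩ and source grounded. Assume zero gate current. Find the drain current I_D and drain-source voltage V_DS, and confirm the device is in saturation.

V_G = V_DD·R_2/(R_1+R_2) = 12×22/202 = 1.31 V. With the source grounded, V_GS = V_G = 1.31 V.
Assume saturation: I_D = (k_n/2)(V_GS − V_t)² = (1.4/2)×(1.31 − 0.84)² = 0.7×0.467² = 0.153 mA.
V_DS = V_DD − I_D·R_D = 12 − 0.153×0.82 = 11.9 V.
Saturation requires V_DS ≥ V_GS − V_t = 0.467 V; 11.9 ≥ 0.467 ✓.

I_D ≈ 0.15 mA, V_DS ≈ 12 V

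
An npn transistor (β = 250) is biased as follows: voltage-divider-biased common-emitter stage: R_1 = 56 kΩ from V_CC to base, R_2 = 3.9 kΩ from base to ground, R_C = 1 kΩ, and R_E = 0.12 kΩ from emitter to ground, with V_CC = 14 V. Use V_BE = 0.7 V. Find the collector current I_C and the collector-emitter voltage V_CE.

Thevenize the base divider: V_Th = V_CC·R_2/(R_1+R_2) = 14×3.9/59.9 = 0.912 V, R_Th = R_1‖R_2 = 3.65 kΩ.
Base-emitter loop: V_Th = I_B·R_Th + V_BE + (β+1)I_B·R_E, so I_B = (0.912 − 0.7) / (3.65 + 251×0.12) = 0.00626 mA.
I_C = β·I_B = 250×0.00626 = 1.57 mA, and I_E = (β+1)I_B = 1.57 mA.
V_CE = V_CC − I_C·R_C − I_E·R_E = 14 − 1.57×1 − 1.57×0.12 = 12.2 V.
V_CE = 12.2 V > 0.2 V confirms active-region operation.

I_C ≈ 1.6 mA, V_CE ≈ 12 V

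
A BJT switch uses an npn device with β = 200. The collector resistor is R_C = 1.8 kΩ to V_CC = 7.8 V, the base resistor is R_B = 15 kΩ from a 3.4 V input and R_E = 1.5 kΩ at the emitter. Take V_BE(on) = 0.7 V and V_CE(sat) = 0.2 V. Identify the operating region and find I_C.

Assume active. Base-emitter loop: I_B = (V_BB − V_BE)/(R_B + (β+1)R_E) = (3.4 − 0.7)/(15 + 201×1.5) = 0.00853 mA.
I_C = β·I_B = 200×0.00853 = 1.71 mA.
V_CE = V_CC − I_C·R_C − I_E·R_E = 7.8 − 1.71×1.8 − 1.71×1.5 = 2.16 V > V_CE(sat), so the active-region assumption holds.

active; I_C ≈ 1.7 mA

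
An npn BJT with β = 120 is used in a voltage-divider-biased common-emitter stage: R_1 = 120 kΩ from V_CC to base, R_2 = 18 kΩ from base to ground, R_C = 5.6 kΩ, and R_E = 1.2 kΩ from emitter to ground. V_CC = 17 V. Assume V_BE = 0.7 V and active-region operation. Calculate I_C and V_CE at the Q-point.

I_C ≈ 1.1 mA, V_CE ≈ 9.3 V

Thevenize the base divider: V_Th = V_CC·R_2/(R_1+R_2) = 17×18/138 = 2.22 V, R_Th = R_1‖R_2 = 15.7 kΩ.
Base-emitter loop: V_Th = I_B·R_Th + V_BE + (β+1)I_B·R_E, so I_B = (2.22 − 0.7) / (15.7 + 121×1.2) = 0.00943 mA.
I_C = β·I_B = 120×0.00943 = 1.13 mA, and I_E = (β+1)I_B = 1.14 mA.
V_CE = V_CC − I_C·R_C − I_E·R_E = 17 − 1.13×5.6 − 1.14×1.2 = 9.29 V.
V_CE = 9.29 V > 0.2 V confirms active-region operation.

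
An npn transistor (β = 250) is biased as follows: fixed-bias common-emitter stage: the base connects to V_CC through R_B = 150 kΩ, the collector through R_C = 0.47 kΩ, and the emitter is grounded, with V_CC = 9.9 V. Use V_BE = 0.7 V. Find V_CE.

V_CE ≈ 2.7 V

Base loop: V_CC = I_B·R_B + V_BE, so I_B = (9.9 − 0.7)/150 kΩ = 0.0613 mA.
In the active region I_C = β·I_B = 250 × 0.0613 = 15.3 mA.
Collector loop: V_CE = V_CC − I_C·R_C = 9.9 − 15.3×0.47 = 2.69 V.
Since V_CE = 2.69 V > V_CE(sat) ≈ 0.2 V, the transistor is in the active region as assumed.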